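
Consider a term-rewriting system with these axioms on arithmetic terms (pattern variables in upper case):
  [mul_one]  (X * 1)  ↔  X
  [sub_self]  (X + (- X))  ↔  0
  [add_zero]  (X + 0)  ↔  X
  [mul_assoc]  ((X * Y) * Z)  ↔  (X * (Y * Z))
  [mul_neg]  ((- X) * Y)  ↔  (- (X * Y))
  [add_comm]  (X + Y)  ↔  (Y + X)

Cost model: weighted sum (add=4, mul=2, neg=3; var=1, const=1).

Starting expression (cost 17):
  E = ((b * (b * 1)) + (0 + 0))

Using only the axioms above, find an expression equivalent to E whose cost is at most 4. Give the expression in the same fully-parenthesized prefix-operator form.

step 1: mul_one (→) rewrites (b * 1) into b, now ((b * b) + (0 + 0))
step 2: add_zero (→) rewrites (0 + 0) into 0, now ((b * b) + 0)
step 3: add_zero (→) rewrites ((b * b) + 0) into (b * b), reaching cost 4 (bound 4)

(b * b)   [cost 4]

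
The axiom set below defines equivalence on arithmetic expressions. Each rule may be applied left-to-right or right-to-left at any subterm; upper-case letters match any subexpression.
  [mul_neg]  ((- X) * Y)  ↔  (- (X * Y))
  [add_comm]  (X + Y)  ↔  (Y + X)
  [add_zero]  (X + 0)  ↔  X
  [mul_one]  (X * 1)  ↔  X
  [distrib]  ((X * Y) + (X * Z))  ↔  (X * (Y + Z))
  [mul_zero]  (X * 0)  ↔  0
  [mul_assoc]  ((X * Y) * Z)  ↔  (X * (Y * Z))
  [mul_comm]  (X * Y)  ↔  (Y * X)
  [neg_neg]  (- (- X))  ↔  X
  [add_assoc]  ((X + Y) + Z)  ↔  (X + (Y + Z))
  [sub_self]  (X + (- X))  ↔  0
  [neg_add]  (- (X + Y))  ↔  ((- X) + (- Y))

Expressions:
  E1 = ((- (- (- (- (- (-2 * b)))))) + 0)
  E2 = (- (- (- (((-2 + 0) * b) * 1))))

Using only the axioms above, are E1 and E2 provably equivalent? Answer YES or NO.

1. [add_zero →] ((- (- (- (- (- (-2 * b)))))) + 0)  →  (- (- (- (- (- (-2 * b))))))
2. [neg_neg →] (- (- (- (- (- (-2 * b))))))  →  (- (- (- (-2 * b))))
3. [mul_one ←] (-2 * b)  →  ((-2 * b) * 1);  E1 = (- (- (- ((-2 * b) * 1))))
4. [add_zero ←] -2  →  (-2 + 0);  this is E2

YES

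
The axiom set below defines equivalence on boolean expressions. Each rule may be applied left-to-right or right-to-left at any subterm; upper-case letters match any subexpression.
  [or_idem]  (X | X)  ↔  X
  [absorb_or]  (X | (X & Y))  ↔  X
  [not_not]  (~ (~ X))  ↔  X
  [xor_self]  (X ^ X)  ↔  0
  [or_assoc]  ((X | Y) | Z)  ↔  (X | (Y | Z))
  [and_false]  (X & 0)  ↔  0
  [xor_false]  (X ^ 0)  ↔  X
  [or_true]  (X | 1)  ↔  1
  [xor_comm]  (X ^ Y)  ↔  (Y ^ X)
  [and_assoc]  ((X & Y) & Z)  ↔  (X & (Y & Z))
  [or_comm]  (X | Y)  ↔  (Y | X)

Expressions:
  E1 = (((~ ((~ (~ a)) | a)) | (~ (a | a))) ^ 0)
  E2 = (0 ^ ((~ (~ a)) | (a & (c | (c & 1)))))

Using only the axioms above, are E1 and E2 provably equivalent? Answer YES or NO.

Every axiom is a valid identity, so a rewrite proof would force E1 and E2 to agree under every assignment.
At a=0, c=0: E1 = 1 but E2 = 0; they differ, so no derivation exists.

NO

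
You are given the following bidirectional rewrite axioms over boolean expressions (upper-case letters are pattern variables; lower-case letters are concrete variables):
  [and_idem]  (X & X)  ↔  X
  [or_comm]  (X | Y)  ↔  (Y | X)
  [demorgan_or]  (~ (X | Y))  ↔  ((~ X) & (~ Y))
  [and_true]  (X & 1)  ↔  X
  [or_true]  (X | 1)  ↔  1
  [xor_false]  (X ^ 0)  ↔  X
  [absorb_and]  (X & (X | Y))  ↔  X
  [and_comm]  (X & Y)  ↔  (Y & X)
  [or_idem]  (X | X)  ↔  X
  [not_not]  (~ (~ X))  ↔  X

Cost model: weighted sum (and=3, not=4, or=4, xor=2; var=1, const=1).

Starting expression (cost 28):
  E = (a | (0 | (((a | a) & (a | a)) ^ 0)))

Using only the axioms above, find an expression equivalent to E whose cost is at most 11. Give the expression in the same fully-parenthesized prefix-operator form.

(a | (0 | a))   [cost 11]

step 1: and_idem (→) rewrites ((a | a) & (a | a)) into (a | a), now (a | (0 | ((a | a) ^ 0)))
step 2: or_idem (→) rewrites (a | a) into a, now (a | (0 | (a ^ 0)))
step 3: xor_false (→) rewrites (a ^ 0) into a, reaching cost 11 (bound 11)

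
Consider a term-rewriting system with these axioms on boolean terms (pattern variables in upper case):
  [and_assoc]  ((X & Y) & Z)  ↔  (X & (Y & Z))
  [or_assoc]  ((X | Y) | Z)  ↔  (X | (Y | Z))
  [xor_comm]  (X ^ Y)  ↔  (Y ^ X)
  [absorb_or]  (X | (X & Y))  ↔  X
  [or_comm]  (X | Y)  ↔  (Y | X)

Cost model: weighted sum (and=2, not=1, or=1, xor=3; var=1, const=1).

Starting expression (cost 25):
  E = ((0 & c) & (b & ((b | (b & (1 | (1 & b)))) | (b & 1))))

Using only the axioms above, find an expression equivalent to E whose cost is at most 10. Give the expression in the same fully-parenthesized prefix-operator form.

((0 & c) & (b & b))   [cost 10]

1. [absorb_or →] (1 | (1 & b))  →  1;  E = ((0 & c) & (b & ((b | (b & 1)) | (b & 1))))
2. [absorb_or →] (b | (b & 1))  →  b;  E = ((0 & c) & (b & (b | (b & 1))))
3. [absorb_or →] (b | (b & 1))  →  b;  cost 10 ≤ 10, done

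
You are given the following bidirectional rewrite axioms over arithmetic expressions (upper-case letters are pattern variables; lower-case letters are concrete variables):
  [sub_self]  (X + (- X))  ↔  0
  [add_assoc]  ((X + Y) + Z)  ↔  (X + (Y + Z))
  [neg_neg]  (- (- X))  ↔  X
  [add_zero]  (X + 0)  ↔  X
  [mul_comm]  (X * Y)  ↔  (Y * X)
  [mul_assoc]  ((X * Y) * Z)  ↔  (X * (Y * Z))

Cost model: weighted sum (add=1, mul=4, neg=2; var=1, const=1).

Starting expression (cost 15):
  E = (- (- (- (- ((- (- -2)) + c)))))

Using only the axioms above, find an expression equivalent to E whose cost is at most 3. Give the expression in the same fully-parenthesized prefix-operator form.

(-2 + c)   [cost 3]

(1) (- (- (- (- ((- (- -2)) + c)))))  =[neg_neg →]=  (- (- ((- (- -2)) + c)))
(2) (- (- -2))  =[neg_neg →]=  -2    ⊢ (- (- (-2 + c)))
(3) (- (- (-2 + c)))  =[neg_neg →]=  (-2 + c)    ⊢ cost 3, within 3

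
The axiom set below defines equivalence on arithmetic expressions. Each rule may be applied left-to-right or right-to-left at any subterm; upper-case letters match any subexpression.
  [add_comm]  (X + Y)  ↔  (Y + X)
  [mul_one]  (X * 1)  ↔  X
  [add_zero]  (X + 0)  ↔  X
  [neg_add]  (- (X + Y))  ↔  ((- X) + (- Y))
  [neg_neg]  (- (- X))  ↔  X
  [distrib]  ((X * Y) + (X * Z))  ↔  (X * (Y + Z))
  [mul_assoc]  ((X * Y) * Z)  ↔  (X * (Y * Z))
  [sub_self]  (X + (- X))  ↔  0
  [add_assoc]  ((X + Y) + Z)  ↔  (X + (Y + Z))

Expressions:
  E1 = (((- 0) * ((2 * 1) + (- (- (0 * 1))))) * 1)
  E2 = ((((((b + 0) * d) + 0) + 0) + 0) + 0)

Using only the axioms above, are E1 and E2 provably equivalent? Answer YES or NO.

The axioms are sound identities: if E1 ↔* E2 then E1 and E2 evaluate identically under any assignment.
Under b=1, d=1: E1 evaluates to 0, E2 to 1. Distinct ⇒ no rewrite sequence connects them.

NO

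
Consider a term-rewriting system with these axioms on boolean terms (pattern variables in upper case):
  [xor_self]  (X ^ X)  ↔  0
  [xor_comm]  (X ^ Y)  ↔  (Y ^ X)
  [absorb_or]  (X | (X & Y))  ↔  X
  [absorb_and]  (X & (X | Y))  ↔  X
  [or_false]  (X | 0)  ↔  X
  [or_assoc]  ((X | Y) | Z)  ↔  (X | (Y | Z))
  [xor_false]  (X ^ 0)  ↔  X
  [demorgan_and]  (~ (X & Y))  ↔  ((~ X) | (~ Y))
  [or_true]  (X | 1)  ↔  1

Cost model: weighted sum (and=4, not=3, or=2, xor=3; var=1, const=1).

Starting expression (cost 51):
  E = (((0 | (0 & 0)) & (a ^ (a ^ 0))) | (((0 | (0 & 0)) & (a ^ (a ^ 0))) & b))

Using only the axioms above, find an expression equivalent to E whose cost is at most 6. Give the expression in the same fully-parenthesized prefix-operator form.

(0 & 0)   [cost 6]

(1) (((0 | (0 & 0)) & (a ^ (a ^ 0))) | (((0 | (0 & 0)) & (a ^ (a ^ 0))) & b))  =[absorb_or →]=  ((0 | (0 & 0)) & (a ^ (a ^ 0)))
(2) (0 | (0 & 0))  =[absorb_or →]=  0    ⊢ (0 & (a ^ (a ^ 0)))
(3) (a ^ 0)  =[xor_false →]=  a    ⊢ (0 & (a ^ a))
(4) (a ^ a)  =[xor_self →]=  0    ⊢ cost 6, within 6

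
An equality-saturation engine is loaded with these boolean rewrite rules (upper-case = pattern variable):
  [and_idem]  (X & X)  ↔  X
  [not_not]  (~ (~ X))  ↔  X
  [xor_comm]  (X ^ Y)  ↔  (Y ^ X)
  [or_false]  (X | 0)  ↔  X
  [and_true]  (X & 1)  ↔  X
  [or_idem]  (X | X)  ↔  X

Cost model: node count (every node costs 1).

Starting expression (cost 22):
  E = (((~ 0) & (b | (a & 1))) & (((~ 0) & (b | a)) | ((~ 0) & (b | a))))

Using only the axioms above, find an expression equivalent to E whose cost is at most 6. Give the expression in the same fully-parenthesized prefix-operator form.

(1) (a & 1)  =[and_true →]=  a    ⊢ (((~ 0) & (b | a)) & (((~ 0) & (b | a)) | ((~ 0) & (b | a))))
(2) (((~ 0) & (b | a)) | ((~ 0) & (b | a)))  =[or_idem →]=  ((~ 0) & (b | a))    ⊢ (((~ 0) & (b | a)) & ((~ 0) & (b | a)))
(3) (((~ 0) & (b | a)) & ((~ 0) & (b | a)))  =[and_idem →]=  ((~ 0) & (b | a))    ⊢ cost 6, within 6

((~ 0) & (b | a))   [cost 6]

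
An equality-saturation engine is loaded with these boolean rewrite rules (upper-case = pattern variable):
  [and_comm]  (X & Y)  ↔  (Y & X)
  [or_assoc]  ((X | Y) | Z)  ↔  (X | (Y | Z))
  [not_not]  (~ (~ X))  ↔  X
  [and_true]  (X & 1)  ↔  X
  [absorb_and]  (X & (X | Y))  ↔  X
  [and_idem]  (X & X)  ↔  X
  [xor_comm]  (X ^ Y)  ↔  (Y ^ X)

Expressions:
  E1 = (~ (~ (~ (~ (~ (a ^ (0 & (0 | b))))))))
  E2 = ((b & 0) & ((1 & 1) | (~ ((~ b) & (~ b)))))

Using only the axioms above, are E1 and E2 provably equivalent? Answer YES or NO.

NO

Every axiom is a valid identity, so a rewrite proof would force E1 and E2 to agree under every assignment.
At a=0, b=0: E1 = 1 but E2 = 0; they differ, so no derivation exists.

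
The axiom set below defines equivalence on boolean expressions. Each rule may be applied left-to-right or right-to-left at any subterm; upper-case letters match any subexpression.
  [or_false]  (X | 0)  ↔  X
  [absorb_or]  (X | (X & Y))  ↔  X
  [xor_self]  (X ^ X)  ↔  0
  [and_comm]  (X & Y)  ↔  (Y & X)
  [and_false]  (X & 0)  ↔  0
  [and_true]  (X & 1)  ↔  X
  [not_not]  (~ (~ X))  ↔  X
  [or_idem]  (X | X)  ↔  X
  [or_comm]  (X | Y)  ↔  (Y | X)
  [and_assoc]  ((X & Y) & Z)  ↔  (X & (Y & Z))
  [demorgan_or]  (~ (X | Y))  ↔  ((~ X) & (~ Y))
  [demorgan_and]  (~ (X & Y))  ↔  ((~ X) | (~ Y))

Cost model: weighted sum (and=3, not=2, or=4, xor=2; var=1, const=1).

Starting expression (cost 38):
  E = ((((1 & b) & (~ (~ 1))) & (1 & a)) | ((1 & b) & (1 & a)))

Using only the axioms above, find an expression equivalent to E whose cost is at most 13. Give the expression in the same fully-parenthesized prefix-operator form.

step 1: not_not (→) rewrites (~ (~ 1)) into 1, now ((((1 & b) & 1) & (1 & a)) | ((1 & b) & (1 & a)))
step 2: and_true (→) rewrites ((1 & b) & 1) into (1 & b), now (((1 & b) & (1 & a)) | ((1 & b) & (1 & a)))
step 3: or_idem (→) rewrites (((1 & b) & (1 & a)) | ((1 & b) & (1 & a))) into ((1 & b) & (1 & a)), reaching cost 13 (bound 13)

((1 & b) & (1 & a))   [cost 13]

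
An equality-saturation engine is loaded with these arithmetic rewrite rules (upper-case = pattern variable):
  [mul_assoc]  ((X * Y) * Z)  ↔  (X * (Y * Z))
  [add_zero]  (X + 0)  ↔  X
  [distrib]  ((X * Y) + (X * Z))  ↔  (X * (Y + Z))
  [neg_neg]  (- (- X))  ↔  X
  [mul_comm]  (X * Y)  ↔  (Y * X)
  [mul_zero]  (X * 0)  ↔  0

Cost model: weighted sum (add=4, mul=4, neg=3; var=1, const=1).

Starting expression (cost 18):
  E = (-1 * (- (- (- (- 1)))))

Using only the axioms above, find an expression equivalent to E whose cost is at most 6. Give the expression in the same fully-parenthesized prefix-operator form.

(1 * -1)   [cost 6]

step 1: mul_comm (→) rewrites (-1 * (- (- (- (- 1))))) into ((- (- (- (- 1)))) * -1)
step 2: neg_neg (→) rewrites (- (- 1)) into 1, now ((- (- 1)) * -1)
step 3: neg_neg (→) rewrites (- (- 1)) into 1, reaching cost 6 (bound 6)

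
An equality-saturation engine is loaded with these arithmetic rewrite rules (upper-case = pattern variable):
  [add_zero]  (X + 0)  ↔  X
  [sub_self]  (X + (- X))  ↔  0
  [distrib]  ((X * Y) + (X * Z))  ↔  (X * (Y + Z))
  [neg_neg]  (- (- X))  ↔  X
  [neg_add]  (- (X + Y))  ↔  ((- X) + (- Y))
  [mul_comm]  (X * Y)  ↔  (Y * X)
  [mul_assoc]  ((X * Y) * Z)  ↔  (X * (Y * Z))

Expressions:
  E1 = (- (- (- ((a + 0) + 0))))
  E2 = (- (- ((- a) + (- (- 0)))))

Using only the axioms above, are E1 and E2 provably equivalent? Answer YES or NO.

1. [add_zero →] ((a + 0) + 0)  →  (a + 0);  E1 = (- (- (- (a + 0))))
2. [add_zero →] (a + 0)  →  a;  E1 = (- (- (- a)))
3. [neg_neg →] (- (- a))  →  a;  E1 = (- a)
4. [add_zero ←] (- a)  →  ((- a) + 0)
5. [neg_neg ←] ((- a) + 0)  →  (- (- ((- a) + 0)))
6. [neg_neg ←] 0  →  (- (- 0));  this is E2

YES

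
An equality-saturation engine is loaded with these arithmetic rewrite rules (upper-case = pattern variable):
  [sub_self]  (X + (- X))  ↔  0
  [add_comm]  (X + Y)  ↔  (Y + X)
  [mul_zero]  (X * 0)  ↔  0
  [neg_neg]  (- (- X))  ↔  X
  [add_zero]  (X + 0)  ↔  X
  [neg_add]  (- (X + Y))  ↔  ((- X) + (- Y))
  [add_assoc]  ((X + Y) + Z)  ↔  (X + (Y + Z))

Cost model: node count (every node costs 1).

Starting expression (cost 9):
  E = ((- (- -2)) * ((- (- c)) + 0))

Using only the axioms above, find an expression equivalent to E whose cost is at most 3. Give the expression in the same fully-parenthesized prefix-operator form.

1. [add_zero →] ((- (- c)) + 0)  →  (- (- c));  E = ((- (- -2)) * (- (- c)))
2. [neg_neg →] (- (- -2))  →  -2;  E = (-2 * (- (- c)))
3. [neg_neg →] (- (- c))  →  c;  cost 3 ≤ 3, done

(-2 * c)   [cost 3]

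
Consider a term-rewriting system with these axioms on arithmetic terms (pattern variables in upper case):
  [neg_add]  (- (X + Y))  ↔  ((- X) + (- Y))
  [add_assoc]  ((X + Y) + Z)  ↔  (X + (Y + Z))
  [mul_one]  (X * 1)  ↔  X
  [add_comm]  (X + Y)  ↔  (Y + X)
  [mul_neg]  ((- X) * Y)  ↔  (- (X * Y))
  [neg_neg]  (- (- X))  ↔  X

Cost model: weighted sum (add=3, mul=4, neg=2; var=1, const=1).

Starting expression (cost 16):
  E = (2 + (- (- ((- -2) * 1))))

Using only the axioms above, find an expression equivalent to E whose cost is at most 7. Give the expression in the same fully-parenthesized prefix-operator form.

(2 + (- -2))   [cost 7]

step 1: mul_neg (→) rewrites ((- -2) * 1) into (- (-2 * 1)), now (2 + (- (- (- (-2 * 1)))))
step 2: neg_neg (→) rewrites (- (- (-2 * 1))) into (-2 * 1), now (2 + (- (-2 * 1)))
step 3: mul_one (→) rewrites (-2 * 1) into -2, reaching cost 7 (bound 7)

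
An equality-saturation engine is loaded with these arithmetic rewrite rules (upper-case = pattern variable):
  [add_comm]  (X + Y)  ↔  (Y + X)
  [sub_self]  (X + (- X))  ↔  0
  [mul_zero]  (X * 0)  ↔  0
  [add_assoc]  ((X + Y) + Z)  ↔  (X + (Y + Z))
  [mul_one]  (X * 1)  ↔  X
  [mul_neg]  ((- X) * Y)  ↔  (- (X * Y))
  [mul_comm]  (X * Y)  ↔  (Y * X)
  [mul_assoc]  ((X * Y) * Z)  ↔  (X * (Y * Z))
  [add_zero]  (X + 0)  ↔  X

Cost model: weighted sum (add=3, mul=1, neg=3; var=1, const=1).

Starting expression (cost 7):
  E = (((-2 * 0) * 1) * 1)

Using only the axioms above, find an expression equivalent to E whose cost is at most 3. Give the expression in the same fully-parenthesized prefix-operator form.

(-2 * 0)   [cost 3]

1. [mul_one →] ((-2 * 0) * 1)  →  (-2 * 0);  E = ((-2 * 0) * 1)
2. [mul_one →] ((-2 * 0) * 1)  →  (-2 * 0);  cost 3 ≤ 3, done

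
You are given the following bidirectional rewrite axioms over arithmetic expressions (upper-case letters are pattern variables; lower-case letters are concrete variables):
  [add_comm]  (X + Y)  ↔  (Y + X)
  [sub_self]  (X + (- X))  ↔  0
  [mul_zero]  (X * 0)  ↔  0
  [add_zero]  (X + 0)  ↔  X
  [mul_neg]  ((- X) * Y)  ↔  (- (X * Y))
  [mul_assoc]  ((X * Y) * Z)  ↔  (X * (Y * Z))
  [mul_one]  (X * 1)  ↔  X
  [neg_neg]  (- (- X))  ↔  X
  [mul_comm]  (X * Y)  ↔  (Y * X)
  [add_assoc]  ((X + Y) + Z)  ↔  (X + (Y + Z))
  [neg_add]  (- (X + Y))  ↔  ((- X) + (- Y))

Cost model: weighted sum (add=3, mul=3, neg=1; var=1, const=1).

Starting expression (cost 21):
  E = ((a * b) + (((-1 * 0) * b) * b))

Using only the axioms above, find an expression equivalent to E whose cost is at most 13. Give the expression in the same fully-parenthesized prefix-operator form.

(1) (-1 * 0)  =[mul_zero →]=  0    ⊢ ((a * b) + ((0 * b) * b))
(2) (0 * b)  =[mul_comm →]=  (b * 0)    ⊢ ((a * b) + ((b * 0) * b))
(3) (a * b)  =[mul_comm →]=  (b * a)    ⊢ ((b * a) + ((b * 0) * b))
(4) (b * 0)  =[mul_zero →]=  0    ⊢ cost 13, within 13

((b * a) + (0 * b))   [cost 13]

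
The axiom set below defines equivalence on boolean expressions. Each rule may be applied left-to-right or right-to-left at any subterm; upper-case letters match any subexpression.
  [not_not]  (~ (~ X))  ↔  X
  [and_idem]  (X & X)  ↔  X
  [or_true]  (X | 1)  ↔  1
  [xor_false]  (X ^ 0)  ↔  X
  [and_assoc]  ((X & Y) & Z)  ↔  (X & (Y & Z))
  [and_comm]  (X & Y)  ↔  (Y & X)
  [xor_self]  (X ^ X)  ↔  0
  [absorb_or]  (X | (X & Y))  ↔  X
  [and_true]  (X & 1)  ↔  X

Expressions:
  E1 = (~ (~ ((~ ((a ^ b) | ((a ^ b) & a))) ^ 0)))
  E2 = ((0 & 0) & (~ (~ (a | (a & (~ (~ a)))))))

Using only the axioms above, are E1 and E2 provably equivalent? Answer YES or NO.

NO

All listed rules preserve value, hence provable equivalence implies equal values everywhere; look for a separating assignment.
a=0, b=0 gives E1 ↦ 1, E2 ↦ 0; values differ ⇒ not provably equivalent.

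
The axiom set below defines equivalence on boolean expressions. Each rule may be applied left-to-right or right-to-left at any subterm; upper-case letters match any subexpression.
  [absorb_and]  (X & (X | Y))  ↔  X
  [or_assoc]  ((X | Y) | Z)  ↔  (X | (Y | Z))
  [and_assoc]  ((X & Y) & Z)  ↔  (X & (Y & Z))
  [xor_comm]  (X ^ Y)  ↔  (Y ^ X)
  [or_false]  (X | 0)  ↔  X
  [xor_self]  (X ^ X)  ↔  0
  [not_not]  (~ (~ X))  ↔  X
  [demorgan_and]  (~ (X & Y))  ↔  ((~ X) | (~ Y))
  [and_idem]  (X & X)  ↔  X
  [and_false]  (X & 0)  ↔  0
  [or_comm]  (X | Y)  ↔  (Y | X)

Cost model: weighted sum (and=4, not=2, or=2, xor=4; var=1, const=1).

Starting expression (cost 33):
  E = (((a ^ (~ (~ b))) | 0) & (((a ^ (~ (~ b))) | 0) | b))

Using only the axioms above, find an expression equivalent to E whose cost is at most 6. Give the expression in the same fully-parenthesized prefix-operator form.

(1) (((a ^ (~ (~ b))) | 0) & (((a ^ (~ (~ b))) | 0) | b))  =[absorb_and →]=  ((a ^ (~ (~ b))) | 0)
(2) (~ (~ b))  =[not_not →]=  b    ⊢ ((a ^ b) | 0)
(3) ((a ^ b) | 0)  =[or_false →]=  (a ^ b)    ⊢ cost 6, within 6

(a ^ b)   [cost 6]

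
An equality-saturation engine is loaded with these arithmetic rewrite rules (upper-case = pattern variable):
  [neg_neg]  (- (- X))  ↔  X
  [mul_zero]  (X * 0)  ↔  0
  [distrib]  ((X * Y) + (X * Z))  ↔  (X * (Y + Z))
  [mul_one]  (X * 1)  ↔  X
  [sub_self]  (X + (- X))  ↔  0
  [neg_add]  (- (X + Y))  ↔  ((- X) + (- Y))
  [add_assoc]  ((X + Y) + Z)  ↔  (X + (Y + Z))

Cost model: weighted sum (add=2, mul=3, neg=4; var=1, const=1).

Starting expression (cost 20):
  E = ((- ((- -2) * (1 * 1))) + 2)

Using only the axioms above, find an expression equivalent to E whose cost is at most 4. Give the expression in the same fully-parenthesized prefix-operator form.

(-2 + 2)   [cost 4]

step 1: mul_one (→) rewrites (1 * 1) into 1, now ((- ((- -2) * 1)) + 2)
step 2: mul_one (→) rewrites ((- -2) * 1) into (- -2), now ((- (- -2)) + 2)
step 3: neg_neg (→) rewrites (- (- -2)) into -2, reaching cost 4 (bound 4)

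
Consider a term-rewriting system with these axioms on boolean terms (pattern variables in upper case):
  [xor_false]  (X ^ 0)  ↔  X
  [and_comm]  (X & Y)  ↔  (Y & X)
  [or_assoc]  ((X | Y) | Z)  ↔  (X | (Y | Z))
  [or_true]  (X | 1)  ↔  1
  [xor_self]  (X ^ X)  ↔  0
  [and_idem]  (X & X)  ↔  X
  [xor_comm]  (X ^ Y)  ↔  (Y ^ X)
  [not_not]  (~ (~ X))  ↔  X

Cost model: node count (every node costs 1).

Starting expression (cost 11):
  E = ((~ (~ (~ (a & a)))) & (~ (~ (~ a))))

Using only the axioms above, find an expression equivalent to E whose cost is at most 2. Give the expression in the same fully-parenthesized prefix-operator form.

(~ a)   [cost 2]

1. [and_idem →] (a & a)  →  a;  E = ((~ (~ (~ a))) & (~ (~ (~ a))))
2. [and_idem →] ((~ (~ (~ a))) & (~ (~ (~ a))))  →  (~ (~ (~ a)))
3. [not_not →] (~ (~ (~ a)))  →  (~ a);  cost 2 ≤ 2, done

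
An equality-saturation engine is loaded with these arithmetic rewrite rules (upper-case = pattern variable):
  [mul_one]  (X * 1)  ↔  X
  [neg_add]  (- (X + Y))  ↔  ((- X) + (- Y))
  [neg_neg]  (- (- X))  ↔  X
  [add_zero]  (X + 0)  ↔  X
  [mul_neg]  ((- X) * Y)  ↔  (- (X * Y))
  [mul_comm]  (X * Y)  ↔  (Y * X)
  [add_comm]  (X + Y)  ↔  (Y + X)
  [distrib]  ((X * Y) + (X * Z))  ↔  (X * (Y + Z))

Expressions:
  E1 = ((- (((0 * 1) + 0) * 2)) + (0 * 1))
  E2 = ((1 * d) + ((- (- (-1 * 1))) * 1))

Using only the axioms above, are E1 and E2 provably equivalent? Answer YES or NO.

Every axiom is a valid identity, so a rewrite proof would force E1 and E2 to agree under every assignment.
At d=0: E1 = 0 but E2 = -1; they differ, so no derivation exists.

NO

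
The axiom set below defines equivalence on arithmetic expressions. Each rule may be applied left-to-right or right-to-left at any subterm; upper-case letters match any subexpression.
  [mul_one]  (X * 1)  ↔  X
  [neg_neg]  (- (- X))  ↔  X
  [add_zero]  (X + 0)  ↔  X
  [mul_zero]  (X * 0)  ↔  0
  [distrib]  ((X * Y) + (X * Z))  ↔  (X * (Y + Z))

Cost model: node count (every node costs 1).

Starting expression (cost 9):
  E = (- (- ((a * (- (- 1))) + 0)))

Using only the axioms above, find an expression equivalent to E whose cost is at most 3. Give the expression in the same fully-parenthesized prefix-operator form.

(- (- a))   [cost 3]

step 1: neg_neg (→) rewrites (- (- 1)) into 1, now (- (- ((a * 1) + 0)))
step 2: add_zero (→) rewrites ((a * 1) + 0) into (a * 1), now (- (- (a * 1)))
step 3: mul_one (→) rewrites (a * 1) into a, reaching cost 3 (bound 3)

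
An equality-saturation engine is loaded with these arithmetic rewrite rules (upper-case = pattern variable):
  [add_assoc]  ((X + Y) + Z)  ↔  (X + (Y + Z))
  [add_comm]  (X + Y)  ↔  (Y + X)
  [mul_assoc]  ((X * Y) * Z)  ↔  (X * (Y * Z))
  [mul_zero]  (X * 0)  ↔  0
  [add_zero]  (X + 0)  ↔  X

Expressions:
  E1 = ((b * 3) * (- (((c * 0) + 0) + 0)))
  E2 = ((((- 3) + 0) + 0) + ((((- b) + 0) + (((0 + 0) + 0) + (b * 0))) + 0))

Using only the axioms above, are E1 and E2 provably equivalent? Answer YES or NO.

The axioms are sound identities: if E1 ↔* E2 then E1 and E2 evaluate identically under any assignment.
Under b=0, c=0: E1 evaluates to 0, E2 to -3. Distinct ⇒ no rewrite sequence connects them.

NO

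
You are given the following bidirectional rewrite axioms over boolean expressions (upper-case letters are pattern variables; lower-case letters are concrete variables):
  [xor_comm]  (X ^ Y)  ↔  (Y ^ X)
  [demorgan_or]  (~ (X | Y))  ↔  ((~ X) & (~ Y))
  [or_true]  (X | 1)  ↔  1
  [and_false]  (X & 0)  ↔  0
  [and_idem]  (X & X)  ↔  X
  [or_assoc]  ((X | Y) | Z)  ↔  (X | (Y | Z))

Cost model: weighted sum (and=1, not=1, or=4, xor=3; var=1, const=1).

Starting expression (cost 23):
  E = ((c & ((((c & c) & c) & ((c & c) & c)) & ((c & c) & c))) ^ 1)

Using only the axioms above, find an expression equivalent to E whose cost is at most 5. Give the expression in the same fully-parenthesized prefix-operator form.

(c ^ 1)   [cost 5]

(1) (((c & c) & c) & ((c & c) & c))  =[and_idem →]=  ((c & c) & c)    ⊢ ((c & (((c & c) & c) & ((c & c) & c))) ^ 1)
(2) (c & c)  =[and_idem →]=  c    ⊢ ((c & ((c & c) & ((c & c) & c))) ^ 1)
(3) (c & c)  =[and_idem →]=  c    ⊢ ((c & ((c & c) & (c & c))) ^ 1)
(4) ((c & c) & (c & c))  =[and_idem →]=  (c & c)    ⊢ ((c & (c & c)) ^ 1)
(5) (c & c)  =[and_idem →]=  c    ⊢ ((c & c) ^ 1)
(6) (c & c)  =[and_idem →]=  c    ⊢ cost 5, within 5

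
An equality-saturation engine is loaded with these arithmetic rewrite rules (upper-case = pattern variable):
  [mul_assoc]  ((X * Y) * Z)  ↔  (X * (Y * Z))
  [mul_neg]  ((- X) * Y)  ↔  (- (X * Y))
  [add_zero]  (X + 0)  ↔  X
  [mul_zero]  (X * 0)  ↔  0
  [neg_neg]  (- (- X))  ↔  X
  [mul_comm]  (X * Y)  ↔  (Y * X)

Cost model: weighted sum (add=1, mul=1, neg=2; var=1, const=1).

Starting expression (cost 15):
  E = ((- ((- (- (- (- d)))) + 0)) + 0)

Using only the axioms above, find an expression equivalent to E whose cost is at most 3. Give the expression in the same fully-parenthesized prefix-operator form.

step 1: neg_neg (→) rewrites (- (- (- (- d)))) into (- (- d)), now ((- ((- (- d)) + 0)) + 0)
step 2: add_zero (→) rewrites ((- (- d)) + 0) into (- (- d)), now ((- (- (- d))) + 0)
step 3: add_zero (→) rewrites ((- (- (- d))) + 0) into (- (- (- d)))
step 4: neg_neg (→) rewrites (- (- (- d))) into (- d), reaching cost 3 (bound 3)

(- d)   [cost 3]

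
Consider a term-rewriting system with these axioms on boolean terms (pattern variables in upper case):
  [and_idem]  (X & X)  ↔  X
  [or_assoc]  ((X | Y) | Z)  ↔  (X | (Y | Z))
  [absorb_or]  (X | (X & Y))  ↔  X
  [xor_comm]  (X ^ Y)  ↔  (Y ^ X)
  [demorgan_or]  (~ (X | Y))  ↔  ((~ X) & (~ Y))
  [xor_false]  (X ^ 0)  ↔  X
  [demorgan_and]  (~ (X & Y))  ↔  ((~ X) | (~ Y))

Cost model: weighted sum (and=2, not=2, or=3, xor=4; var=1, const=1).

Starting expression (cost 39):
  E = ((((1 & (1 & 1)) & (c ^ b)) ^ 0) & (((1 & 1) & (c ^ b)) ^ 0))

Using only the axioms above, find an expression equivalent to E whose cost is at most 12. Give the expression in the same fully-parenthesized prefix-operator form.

((1 & 1) & (c ^ b))   [cost 12]

1. [and_idem →] (1 & 1)  →  1;  E = ((((1 & 1) & (c ^ b)) ^ 0) & (((1 & 1) & (c ^ b)) ^ 0))
2. [and_idem →] ((((1 & 1) & (c ^ b)) ^ 0) & (((1 & 1) & (c ^ b)) ^ 0))  →  (((1 & 1) & (c ^ b)) ^ 0)
3. [xor_false →] (((1 & 1) & (c ^ b)) ^ 0)  →  ((1 & 1) & (c ^ b));  cost 12 ≤ 12, done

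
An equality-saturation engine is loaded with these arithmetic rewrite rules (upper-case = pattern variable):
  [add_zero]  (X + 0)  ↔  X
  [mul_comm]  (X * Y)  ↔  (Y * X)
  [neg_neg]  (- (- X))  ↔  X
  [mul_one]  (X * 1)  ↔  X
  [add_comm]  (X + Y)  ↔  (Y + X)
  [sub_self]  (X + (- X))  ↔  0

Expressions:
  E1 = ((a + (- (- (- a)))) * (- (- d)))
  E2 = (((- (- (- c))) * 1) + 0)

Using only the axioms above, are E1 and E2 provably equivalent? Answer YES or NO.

All listed rules preserve value, hence provable equivalence implies equal values everywhere; look for a separating assignment.
a=0, c=1, d=0 gives E1 ↦ 0, E2 ↦ -1; values differ ⇒ not provably equivalent.

NO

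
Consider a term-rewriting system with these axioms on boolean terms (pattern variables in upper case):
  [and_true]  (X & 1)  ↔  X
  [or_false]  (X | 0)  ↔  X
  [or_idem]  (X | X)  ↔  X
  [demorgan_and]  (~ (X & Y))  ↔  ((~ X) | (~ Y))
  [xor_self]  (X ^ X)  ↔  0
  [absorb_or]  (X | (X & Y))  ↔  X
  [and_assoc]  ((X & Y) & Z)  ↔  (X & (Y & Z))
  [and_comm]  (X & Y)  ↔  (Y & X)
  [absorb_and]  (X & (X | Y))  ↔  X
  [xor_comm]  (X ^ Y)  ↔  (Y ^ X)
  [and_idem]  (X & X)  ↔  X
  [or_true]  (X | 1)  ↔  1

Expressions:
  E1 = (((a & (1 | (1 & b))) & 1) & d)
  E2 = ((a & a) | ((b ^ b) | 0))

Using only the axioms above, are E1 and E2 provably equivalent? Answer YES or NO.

NO

All listed rules preserve value, hence provable equivalence implies equal values everywhere; look for a separating assignment.
a=1, b=0, d=0 gives E1 ↦ 0, E2 ↦ 1; values differ ⇒ not provably equivalent.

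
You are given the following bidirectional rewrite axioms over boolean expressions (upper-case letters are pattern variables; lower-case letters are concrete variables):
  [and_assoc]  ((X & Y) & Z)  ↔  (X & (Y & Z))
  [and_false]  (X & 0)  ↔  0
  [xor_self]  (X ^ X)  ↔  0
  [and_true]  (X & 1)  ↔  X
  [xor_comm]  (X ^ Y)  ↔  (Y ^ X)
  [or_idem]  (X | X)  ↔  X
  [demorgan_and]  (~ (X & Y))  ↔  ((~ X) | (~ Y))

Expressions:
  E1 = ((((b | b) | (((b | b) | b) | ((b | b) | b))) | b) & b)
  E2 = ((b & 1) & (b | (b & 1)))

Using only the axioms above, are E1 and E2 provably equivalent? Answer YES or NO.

step 1: or_idem (→) rewrites (((b | b) | b) | ((b | b) | b)) into ((b | b) | b), now ((((b | b) | ((b | b) | b)) | b) & b)
step 2: or_idem (→) rewrites (b | b) into b, now (((b | ((b | b) | b)) | b) & b)
step 3: or_idem (→) rewrites (b | b) into b, now (((b | (b | b)) | b) & b)
step 4: or_idem (→) rewrites (b | b) into b, now (((b | b) | b) & b)
step 5: or_idem (→) rewrites (b | b) into b, now ((b | b) & b)
step 6: or_idem (→) rewrites (b | b) into b, now (b & b)
step 7: or_idem (←) rewrites b into (b | b), now (b & (b | b))
step 8: and_true (←) rewrites b into (b & 1), now ((b & 1) & (b | b))
step 9: and_true (←) rewrites b into (b & 1), which is E2

YES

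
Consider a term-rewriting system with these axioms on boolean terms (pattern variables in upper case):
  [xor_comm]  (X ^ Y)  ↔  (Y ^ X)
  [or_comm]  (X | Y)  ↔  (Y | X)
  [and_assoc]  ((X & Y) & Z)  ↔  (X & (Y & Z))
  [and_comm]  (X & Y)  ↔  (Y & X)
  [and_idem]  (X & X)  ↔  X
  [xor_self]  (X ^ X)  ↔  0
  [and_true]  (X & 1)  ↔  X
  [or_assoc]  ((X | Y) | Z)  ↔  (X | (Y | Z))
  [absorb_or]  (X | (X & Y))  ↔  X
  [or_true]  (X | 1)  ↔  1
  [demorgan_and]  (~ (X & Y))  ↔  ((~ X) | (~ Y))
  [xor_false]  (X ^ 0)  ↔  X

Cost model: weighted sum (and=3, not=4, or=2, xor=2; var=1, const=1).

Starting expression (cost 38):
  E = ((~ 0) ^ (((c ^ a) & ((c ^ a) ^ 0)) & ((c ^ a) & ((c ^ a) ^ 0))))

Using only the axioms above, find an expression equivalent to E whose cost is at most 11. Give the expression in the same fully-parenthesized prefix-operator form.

((~ 0) ^ (c ^ a))   [cost 11]

1. [and_idem →] (((c ^ a) & ((c ^ a) ^ 0)) & ((c ^ a) & ((c ^ a) ^ 0)))  →  ((c ^ a) & ((c ^ a) ^ 0));  E = ((~ 0) ^ ((c ^ a) & ((c ^ a) ^ 0)))
2. [xor_false →] ((c ^ a) ^ 0)  →  (c ^ a);  E = ((~ 0) ^ ((c ^ a) & (c ^ a)))
3. [and_idem →] ((c ^ a) & (c ^ a))  →  (c ^ a);  cost 11 ≤ 11, done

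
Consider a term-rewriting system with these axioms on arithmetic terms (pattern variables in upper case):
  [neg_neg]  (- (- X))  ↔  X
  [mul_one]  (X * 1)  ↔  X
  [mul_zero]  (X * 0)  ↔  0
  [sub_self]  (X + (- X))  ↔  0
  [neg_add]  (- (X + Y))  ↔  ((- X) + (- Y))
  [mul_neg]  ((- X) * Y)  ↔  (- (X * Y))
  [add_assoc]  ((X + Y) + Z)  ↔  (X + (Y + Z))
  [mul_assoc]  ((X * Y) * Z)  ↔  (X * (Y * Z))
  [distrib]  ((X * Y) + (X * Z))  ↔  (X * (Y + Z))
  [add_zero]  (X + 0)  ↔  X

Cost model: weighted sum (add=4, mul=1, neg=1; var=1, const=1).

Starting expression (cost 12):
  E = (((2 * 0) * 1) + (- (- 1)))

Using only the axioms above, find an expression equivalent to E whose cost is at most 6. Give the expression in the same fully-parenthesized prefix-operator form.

(1) (2 * 0)  =[mul_zero →]=  0    ⊢ ((0 * 1) + (- (- 1)))
(2) (0 * 1)  =[mul_one →]=  0    ⊢ (0 + (- (- 1)))
(3) (- (- 1))  =[neg_neg →]=  1    ⊢ cost 6, within 6

(0 + 1)   [cost 6]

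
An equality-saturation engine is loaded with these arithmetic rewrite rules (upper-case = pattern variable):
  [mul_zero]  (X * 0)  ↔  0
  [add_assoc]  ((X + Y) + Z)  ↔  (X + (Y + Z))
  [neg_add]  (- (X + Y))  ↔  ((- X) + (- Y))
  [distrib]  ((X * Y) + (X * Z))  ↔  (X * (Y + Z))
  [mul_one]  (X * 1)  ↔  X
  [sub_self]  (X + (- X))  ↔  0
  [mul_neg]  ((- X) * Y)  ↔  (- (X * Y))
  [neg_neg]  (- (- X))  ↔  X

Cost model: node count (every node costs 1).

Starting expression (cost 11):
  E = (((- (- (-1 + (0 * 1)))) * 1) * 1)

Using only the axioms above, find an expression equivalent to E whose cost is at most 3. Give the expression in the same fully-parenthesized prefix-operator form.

step 1: mul_one (→) rewrites ((- (- (-1 + (0 * 1)))) * 1) into (- (- (-1 + (0 * 1)))), now ((- (- (-1 + (0 * 1)))) * 1)
step 2: mul_one (→) rewrites ((- (- (-1 + (0 * 1)))) * 1) into (- (- (-1 + (0 * 1))))
step 3: neg_neg (→) rewrites (- (- (-1 + (0 * 1)))) into (-1 + (0 * 1))
step 4: mul_one (→) rewrites (0 * 1) into 0, reaching cost 3 (bound 3)

(-1 + 0)   [cost 3]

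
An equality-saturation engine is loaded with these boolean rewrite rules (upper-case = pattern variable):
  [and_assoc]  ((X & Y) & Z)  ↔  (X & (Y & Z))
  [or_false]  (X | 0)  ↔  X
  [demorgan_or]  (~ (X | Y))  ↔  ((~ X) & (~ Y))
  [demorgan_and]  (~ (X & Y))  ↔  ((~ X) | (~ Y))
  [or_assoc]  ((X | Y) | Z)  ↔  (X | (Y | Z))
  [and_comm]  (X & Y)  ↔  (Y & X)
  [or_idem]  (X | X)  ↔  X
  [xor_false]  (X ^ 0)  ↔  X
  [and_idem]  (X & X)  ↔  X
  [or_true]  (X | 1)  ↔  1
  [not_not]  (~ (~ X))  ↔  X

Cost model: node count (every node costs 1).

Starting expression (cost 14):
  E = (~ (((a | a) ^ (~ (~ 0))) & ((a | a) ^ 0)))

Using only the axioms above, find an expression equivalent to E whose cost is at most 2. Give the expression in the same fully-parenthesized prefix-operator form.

(~ a)   [cost 2]

(1) (~ (~ 0))  =[not_not →]=  0    ⊢ (~ (((a | a) ^ 0) & ((a | a) ^ 0)))
(2) (((a | a) ^ 0) & ((a | a) ^ 0))  =[and_idem →]=  ((a | a) ^ 0)    ⊢ (~ ((a | a) ^ 0))
(3) ((a | a) ^ 0)  =[xor_false →]=  (a | a)    ⊢ (~ (a | a))
(4) (a | a)  =[or_idem →]=  a    ⊢ cost 2, within 2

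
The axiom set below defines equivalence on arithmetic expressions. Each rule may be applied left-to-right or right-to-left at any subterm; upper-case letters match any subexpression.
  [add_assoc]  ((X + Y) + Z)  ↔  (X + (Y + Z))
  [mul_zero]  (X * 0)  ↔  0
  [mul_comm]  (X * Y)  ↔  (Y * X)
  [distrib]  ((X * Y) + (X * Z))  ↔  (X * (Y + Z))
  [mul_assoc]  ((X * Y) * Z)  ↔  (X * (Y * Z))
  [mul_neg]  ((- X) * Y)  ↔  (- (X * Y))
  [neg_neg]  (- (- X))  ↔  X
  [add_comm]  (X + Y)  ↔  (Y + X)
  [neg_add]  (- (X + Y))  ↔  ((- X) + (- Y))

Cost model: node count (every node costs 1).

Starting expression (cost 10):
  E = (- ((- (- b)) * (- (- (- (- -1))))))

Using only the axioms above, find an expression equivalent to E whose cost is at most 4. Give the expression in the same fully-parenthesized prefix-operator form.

(- (b * -1))   [cost 4]

(1) (- (- (- (- -1))))  =[neg_neg →]=  (- (- -1))    ⊢ (- ((- (- b)) * (- (- -1))))
(2) (- (- -1))  =[neg_neg →]=  -1    ⊢ (- ((- (- b)) * -1))
(3) (- (- b))  =[neg_neg →]=  b    ⊢ cost 4, within 4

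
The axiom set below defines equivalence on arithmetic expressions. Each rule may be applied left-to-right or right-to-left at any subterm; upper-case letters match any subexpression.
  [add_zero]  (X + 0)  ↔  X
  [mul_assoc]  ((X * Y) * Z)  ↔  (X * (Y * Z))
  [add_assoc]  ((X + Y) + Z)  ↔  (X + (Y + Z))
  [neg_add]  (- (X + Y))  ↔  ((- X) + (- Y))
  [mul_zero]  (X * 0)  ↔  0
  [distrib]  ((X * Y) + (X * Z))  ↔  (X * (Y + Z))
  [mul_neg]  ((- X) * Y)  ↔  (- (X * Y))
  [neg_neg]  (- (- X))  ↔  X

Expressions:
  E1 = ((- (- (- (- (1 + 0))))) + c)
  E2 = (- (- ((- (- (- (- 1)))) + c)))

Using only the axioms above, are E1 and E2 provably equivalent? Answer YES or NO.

YES

1. [add_zero →] (1 + 0)  →  1;  E1 = ((- (- (- (- 1)))) + c)
2. [neg_neg →] (- (- 1))  →  1;  E1 = ((- (- 1)) + c)
3. [neg_neg →] (- (- 1))  →  1;  E1 = (1 + c)
4. [neg_neg ←] (1 + c)  →  (- (- (1 + c)))
5. [neg_neg ←] 1  →  (- (- 1));  E1 = (- (- ((- (- 1)) + c)))
6. [neg_neg ←] (- (- 1))  →  (- (- (- (- 1))));  this is E2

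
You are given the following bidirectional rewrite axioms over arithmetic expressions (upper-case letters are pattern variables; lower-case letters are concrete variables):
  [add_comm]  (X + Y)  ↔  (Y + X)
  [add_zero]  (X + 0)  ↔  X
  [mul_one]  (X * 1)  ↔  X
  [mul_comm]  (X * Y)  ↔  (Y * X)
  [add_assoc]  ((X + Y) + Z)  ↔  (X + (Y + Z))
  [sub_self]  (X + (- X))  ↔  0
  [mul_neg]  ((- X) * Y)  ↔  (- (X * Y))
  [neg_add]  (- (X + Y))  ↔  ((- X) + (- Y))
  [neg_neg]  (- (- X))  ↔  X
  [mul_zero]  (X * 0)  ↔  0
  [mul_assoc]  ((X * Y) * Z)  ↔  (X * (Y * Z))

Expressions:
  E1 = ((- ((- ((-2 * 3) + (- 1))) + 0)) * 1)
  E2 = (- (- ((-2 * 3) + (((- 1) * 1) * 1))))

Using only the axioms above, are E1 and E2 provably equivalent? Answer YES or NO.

step 1: mul_one (→) rewrites ((- ((- ((-2 * 3) + (- 1))) + 0)) * 1) into (- ((- ((-2 * 3) + (- 1))) + 0))
step 2: add_zero (→) rewrites ((- ((-2 * 3) + (- 1))) + 0) into (- ((-2 * 3) + (- 1))), now (- (- ((-2 * 3) + (- 1))))
step 3: mul_one (←) rewrites (- 1) into ((- 1) * 1), now (- (- ((-2 * 3) + ((- 1) * 1))))
step 4: mul_one (←) rewrites (- 1) into ((- 1) * 1), which is E2

YES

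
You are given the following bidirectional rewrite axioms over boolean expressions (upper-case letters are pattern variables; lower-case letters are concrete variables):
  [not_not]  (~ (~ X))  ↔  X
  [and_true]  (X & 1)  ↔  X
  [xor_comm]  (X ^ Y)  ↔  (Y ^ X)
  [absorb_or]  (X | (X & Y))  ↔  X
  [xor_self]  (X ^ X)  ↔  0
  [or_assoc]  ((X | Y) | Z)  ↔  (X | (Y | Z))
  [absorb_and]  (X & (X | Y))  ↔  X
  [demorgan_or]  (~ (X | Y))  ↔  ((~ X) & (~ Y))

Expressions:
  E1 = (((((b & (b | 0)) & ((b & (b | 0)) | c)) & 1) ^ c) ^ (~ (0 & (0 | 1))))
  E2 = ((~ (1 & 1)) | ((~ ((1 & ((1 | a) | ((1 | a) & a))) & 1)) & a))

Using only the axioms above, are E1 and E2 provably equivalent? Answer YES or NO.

NO

All listed rules preserve value, hence provable equivalence implies equal values everywhere; look for a separating assignment.
a=0, b=0, c=0 gives E1 ↦ 1, E2 ↦ 0; values differ ⇒ not provably equivalent.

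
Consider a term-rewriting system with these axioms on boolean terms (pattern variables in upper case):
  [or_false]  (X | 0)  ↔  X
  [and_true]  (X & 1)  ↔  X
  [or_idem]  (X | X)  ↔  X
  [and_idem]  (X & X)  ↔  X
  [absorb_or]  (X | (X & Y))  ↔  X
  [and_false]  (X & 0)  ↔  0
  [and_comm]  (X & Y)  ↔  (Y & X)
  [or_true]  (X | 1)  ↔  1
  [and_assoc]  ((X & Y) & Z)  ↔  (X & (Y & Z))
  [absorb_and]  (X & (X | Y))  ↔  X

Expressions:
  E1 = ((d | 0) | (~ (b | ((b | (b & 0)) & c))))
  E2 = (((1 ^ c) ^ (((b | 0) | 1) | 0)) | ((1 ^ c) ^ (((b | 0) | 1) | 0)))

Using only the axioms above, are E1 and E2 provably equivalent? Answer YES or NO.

NO

Every axiom is a valid identity, so a rewrite proof would force E1 and E2 to agree under every assignment.
At b=0, c=0, d=0: E1 = 1 but E2 = 0; they differ, so no derivation exists.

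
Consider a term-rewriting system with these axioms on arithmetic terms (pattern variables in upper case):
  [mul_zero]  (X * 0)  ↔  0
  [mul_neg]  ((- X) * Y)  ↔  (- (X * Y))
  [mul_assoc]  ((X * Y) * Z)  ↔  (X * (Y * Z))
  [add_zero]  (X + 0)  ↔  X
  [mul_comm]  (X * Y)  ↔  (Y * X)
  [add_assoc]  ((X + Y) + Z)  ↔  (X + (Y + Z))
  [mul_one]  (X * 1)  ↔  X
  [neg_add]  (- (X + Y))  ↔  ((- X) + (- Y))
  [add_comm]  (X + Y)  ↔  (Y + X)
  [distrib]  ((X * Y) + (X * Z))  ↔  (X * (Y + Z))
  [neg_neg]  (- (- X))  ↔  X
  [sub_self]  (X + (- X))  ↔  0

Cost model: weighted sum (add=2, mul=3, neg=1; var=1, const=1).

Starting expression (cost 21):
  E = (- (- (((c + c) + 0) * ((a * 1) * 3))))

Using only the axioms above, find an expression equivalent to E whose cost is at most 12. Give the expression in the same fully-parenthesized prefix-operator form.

(1) (- (- (((c + c) + 0) * ((a * 1) * 3))))  =[neg_neg →]=  (((c + c) + 0) * ((a * 1) * 3))
(2) (a * 1)  =[mul_one →]=  a    ⊢ (((c + c) + 0) * (a * 3))
(3) ((c + c) + 0)  =[add_zero →]=  (c + c)    ⊢ cost 12, within 12

((c + c) * (a * 3))   [cost 12]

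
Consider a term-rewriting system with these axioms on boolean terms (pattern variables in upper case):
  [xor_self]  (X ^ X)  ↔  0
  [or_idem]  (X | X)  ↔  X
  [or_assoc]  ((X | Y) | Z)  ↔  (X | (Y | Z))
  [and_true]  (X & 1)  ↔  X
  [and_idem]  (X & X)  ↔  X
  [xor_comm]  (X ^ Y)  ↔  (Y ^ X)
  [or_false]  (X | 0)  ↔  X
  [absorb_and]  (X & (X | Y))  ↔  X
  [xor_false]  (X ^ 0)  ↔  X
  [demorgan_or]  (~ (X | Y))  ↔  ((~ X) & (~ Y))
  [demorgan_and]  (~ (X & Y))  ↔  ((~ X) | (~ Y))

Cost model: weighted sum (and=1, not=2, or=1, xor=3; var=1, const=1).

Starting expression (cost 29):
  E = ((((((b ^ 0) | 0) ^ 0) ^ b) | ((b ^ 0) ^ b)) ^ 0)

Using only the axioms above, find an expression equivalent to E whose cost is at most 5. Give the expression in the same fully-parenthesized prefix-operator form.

(b ^ b)   [cost 5]

step 1: xor_false (→) rewrites (((b ^ 0) | 0) ^ 0) into ((b ^ 0) | 0), now (((((b ^ 0) | 0) ^ b) | ((b ^ 0) ^ b)) ^ 0)
step 2: or_false (→) rewrites ((b ^ 0) | 0) into (b ^ 0), now ((((b ^ 0) ^ b) | ((b ^ 0) ^ b)) ^ 0)
step 3: or_idem (→) rewrites (((b ^ 0) ^ b) | ((b ^ 0) ^ b)) into ((b ^ 0) ^ b), now (((b ^ 0) ^ b) ^ 0)
step 4: xor_false (→) rewrites (((b ^ 0) ^ b) ^ 0) into ((b ^ 0) ^ b)
step 5: xor_false (→) rewrites (b ^ 0) into b, reaching cost 5 (bound 5)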